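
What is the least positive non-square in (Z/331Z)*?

(2/331) = −1, so 2 is the smallest positive non-residue mod 331.

2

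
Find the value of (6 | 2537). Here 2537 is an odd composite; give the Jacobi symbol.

-1

Pull out 2: since 2537 ≡ 1 (mod 8), (2/2537) = +1.
Reciprocity: 3 ≡ 3 and 2537 ≡ 1 (mod 4), so (3/2537) = +(2537/3).
Reduce top mod 3: now compute (2/3).
Pull out 2: since 3 ≡ 3 (mod 8), (2/3) = -1.
Reached (1/3) = 1. Collecting the sign flips along the way, the symbol is -1.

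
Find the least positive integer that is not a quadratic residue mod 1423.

(2/1423) = +1, so 2 is a residue.
(3/1423) = −1, so 3 is the smallest positive non-residue mod 1423.

3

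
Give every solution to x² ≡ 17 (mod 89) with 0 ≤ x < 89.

27, 62

89 ≡ 1 (mod 4), so we find a root by search.
Trying successive values, 27² = 729 ≡ 17 (mod 89). The other root is 89 − 27 = 62.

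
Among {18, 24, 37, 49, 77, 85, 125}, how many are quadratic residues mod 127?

(18/127) = +1 → QR.
(24/127) = -1 → non-residue.
(37/127) = +1 → QR.
(49/127) = +1 → QR.
(77/127) = -1 → non-residue.
(85/127) = -1 → non-residue.
(125/127) = -1 → non-residue.
Total quadratic residues among the 7: 3.

3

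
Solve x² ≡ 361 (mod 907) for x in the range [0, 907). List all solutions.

19, 888

Since 907 ≡ 3 (mod 4), a square root of 361 is 361^((907+1)/4) = 361^227 mod 907.
Repeated squaring: 361^2≡620, 361^4≡739, 361^8≡107, 361^16≡565, 361^32≡868, 361^64≡614, 361^128≡591 (mod 907).
361^227 = 361^(128+64+32+2+1) ≡ 19 (mod 907).
Check: 19² = 361 ≡ 361 (mod 907). The two roots are 19 and 888.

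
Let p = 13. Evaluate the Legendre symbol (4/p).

Euler's criterion: (4/13) ≡ 4^6 (mod 13).
4^2 ≡ 3 (mod 13)
4^4 ≡ 9 (mod 13)
4^6 = 4^(4+2) ≡ 1 (mod 13).
Result is 1, so (4/13) = 1.

1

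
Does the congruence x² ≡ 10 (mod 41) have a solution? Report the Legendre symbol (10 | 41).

Pull out 2: since 41 ≡ 1 (mod 8), (2/41) = +1.
Reciprocity: 5 ≡ 1 and 41 ≡ 1 (mod 4), so (5/41) = +(41/5).
Reduce top mod 5: now compute (1/5).
Reached (1/5) = 1. Collecting the sign flips along the way, the symbol is +1.

1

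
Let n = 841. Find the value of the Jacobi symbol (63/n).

Reciprocity: 63 ≡ 3 and 841 ≡ 1 (mod 4), so (63/841) = +(841/63).
Reduce top mod 63: now compute (22/63).
Pull out 2: since 63 ≡ 7 (mod 8), (2/63) = +1.
Reciprocity: 11 ≡ 3 and 63 ≡ 3 (mod 4), so (11/63) = −(63/11).
Reduce top mod 11: now compute (8/11).
Pull out 2^3: since 11 ≡ 3 (mod 8), (2/11) = -1, so (2/11)^3 = -1.
Reached (1/11) = 1. Collecting the sign flips along the way, the symbol is +1.

1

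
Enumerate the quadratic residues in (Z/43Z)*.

1 4 6 9 10 11 13 14 15 16 17 21 23 24 25 31 35 36 38 40 41

Square k = 1,…,21 (k and 43−k give the same square):
1²=1, 2²=4, 3²=9, 4²=16, 5²=25, 6²=36, 7²≡6, 8²≡21, 9²≡38, 10²≡14, 11²≡35, 12²≡15, 13²≡40, 14²≡24, 15²≡10, 16²≡41, 17²≡31, 18²≡23, 19²≡17, 20²≡13, 21²≡11 (mod 43).
So the quadratic residues mod 43 are {1, 4, 6, 9, 10, 11, 13, 14, 15, 16, 17, 21, 23, 24, 25, 31, 35, 36, 38, 40, 41}.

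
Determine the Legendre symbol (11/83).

1

Reciprocity: 11 ≡ 3 and 83 ≡ 3 (mod 4), so (11/83) = −(83/11).
Reduce top mod 11: now compute (6/11).
Pull out 2: since 11 ≡ 3 (mod 8), (2/11) = -1.
Reciprocity: 3 ≡ 3 and 11 ≡ 3 (mod 4), so (3/11) = −(11/3).
Reduce top mod 3: now compute (2/3).
Pull out 2: since 3 ≡ 3 (mod 8), (2/3) = -1.
Reached (1/3) = 1. Collecting the sign flips along the way, the symbol is +1.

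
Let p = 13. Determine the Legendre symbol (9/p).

1

Euler's criterion: (9/13) ≡ 9^6 (mod 13).
9^2 ≡ 3 (mod 13)
9^4 ≡ 9 (mod 13)
9^6 = 9^(4+2) ≡ 1 (mod 13).
Result is 1, so (9/13) = 1.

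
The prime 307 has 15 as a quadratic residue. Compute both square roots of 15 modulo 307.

130, 177

Since 307 ≡ 3 (mod 4), a square root of 15 is 15^((307+1)/4) = 15^77 mod 307.
Repeated squaring: 15^2≡225, 15^4≡277, 15^8≡286, 15^16≡134, 15^32≡150, 15^64≡89 (mod 307).
15^77 = 15^(64+8+4+1) ≡ 177 (mod 307).
Check: 177² = 31329 ≡ 15 (mod 307). The two roots are 130 and 177.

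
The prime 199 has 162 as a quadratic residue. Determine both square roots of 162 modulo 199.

Since 199 ≡ 3 (mod 4), a square root of 162 is 162^((199+1)/4) = 162^50 mod 199.
Repeated squaring: 162^2≡175, 162^4≡178, 162^8≡43, 162^16≡58, 162^32≡180 (mod 199).
162^50 = 162^(32+16+2) ≡ 180 (mod 199).
Check: 180² = 32400 ≡ 162 (mod 199). The two roots are 19 and 180.

19, 180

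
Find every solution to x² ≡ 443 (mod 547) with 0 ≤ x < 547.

256, 291

Since 547 ≡ 3 (mod 4), a square root of 443 is 443^((547+1)/4) = 443^137 mod 547.
Repeated squaring: 443^2≡423, 443^4≡60, 443^8≡318, 443^16≡476, 443^32≡118, 443^64≡249, 443^128≡190 (mod 547).
443^137 = 443^(128+8+1) ≡ 256 (mod 547).
Check: 256² = 65536 ≡ 443 (mod 547). The two roots are 256 and 291.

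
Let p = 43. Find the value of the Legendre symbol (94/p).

First reduce: 94 ≡ 8 (mod 43).
Pull out 2^3: since 43 ≡ 3 (mod 8), (2/43) = -1, so (2/43)^3 = -1.
Reached (1/43) = 1. Collecting the sign flips along the way, the symbol is -1.

-1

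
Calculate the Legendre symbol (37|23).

-1

Euler's criterion: (37/23) ≡ 14^11 (mod 23).
14^2 ≡ 12 (mod 23)
14^4 ≡ 6 (mod 23)
14^8 ≡ 13 (mod 23)
14^11 = 14^(8+2+1) ≡ 22 (mod 23).
Result is 22 ≡ −1, so (37/23) = −1.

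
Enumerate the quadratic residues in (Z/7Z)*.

1, 2, 4

Square k = 1,…,3 (k and 7−k give the same square):
1²=1, 2²=4, 3²≡2 (mod 7).
So the quadratic residues mod 7 are {1, 2, 4}.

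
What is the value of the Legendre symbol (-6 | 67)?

First reduce: -6 ≡ 61 (mod 67).
Reciprocity: 61 ≡ 1 and 67 ≡ 3 (mod 4), so (61/67) = +(67/61).
Reduce top mod 61: now compute (6/61).
Pull out 2: since 61 ≡ 5 (mod 8), (2/61) = -1.
Reciprocity: 3 ≡ 3 and 61 ≡ 1 (mod 4), so (3/61) = +(61/3).
Reduce top mod 3: now compute (1/3).
Reached (1/3) = 1. Collecting the sign flips along the way, the symbol is -1.

-1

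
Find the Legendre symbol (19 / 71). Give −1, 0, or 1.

1

Reciprocity: 19 ≡ 3 and 71 ≡ 3 (mod 4), so (19/71) = −(71/19).
Reduce top mod 19: now compute (14/19).
Pull out 2: since 19 ≡ 3 (mod 8), (2/19) = -1.
Reciprocity: 7 ≡ 3 and 19 ≡ 3 (mod 4), so (7/19) = −(19/7).
Reduce top mod 7: now compute (5/7).
Reciprocity: 5 ≡ 1 and 7 ≡ 3 (mod 4), so (5/7) = +(7/5).
Reduce top mod 5: now compute (2/5).
Pull out 2: since 5 ≡ 5 (mod 8), (2/5) = -1.
Reached (1/5) = 1. Collecting the sign flips along the way, the symbol is +1.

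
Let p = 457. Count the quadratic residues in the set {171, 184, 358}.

1

(171/457) = +1 → QR.
(184/457) = -1 → non-residue.
(358/457) = -1 → non-residue.
Total quadratic residues among the 3: 1.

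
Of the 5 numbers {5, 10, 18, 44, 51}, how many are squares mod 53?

(5/53) = -1 → non-residue.
(10/53) = +1 → QR.
(18/53) = -1 → non-residue.
(44/53) = +1 → QR.
(51/53) = -1 → non-residue.
Total quadratic residues among the 5: 2.

2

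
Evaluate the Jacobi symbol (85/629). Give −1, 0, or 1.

0

Reciprocity: 85 ≡ 1 and 629 ≡ 1 (mod 4), so (85/629) = +(629/85).
Reduce top mod 85: now compute (34/85).
Pull out 2: since 85 ≡ 5 (mod 8), (2/85) = -1.
Reciprocity: 17 ≡ 1 and 85 ≡ 1 (mod 4), so (17/85) = +(85/17).
Reduce top mod 17: now compute (0/17).
Top reduces to 0: gcd > 1, so the symbol is 0.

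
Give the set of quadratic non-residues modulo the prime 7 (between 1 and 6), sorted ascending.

Square k = 1,…,3 (k and 7−k give the same square):
1²=1, 2²=4, 3²≡2 (mod 7).
The residues are {1, 2, 4}; the non-residues are the remaining 3 nonzero classes.

3, 5, 6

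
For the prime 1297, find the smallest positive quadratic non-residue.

(2/1297) = +1, so 2 is a residue.
(3/1297) = +1, so 3 is a residue.
(4/1297) = +1, so 4 is a residue.
(5/1297) = −1, so 5 is the smallest positive non-residue mod 1297.

5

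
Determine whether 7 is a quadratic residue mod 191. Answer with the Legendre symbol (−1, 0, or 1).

Euler's criterion: (7/191) ≡ 7^95 (mod 191).
7^2 ≡ 49 (mod 191)
7^4 ≡ 109 (mod 191)
7^8 ≡ 39 (mod 191)
7^16 ≡ 184 (mod 191)
7^32 ≡ 49 (mod 191)
7^64 ≡ 109 (mod 191)
7^95 = 7^(64+16+8+4+2+1) ≡ 190 (mod 191).
Result is 190 ≡ −1, so (7/191) = −1.

-1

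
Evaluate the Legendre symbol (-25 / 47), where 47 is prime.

-1

First reduce: -25 ≡ 22 (mod 47).
Pull out 2: since 47 ≡ 7 (mod 8), (2/47) = +1.
Reciprocity: 11 ≡ 3 and 47 ≡ 3 (mod 4), so (11/47) = −(47/11).
Reduce top mod 11: now compute (3/11).
Reciprocity: 3 ≡ 3 and 11 ≡ 3 (mod 4), so (3/11) = −(11/3).
Reduce top mod 3: now compute (2/3).
Pull out 2: since 3 ≡ 3 (mod 8), (2/3) = -1.
Reached (1/3) = 1. Collecting the sign flips along the way, the symbol is -1.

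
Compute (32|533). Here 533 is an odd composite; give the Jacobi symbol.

Pull out 2^5: since 533 ≡ 5 (mod 8), (2/533) = -1, so (2/533)^5 = -1.
Reached (1/533) = 1. Collecting the sign flips along the way, the symbol is -1.

-1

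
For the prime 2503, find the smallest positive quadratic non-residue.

3

(2/2503) = +1, so 2 is a residue.
(3/2503) = −1, so 3 is the smallest positive non-residue mod 2503.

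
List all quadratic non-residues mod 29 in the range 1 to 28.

2,3,8,10,11,12,14,15,17,18,19,21,26,27

Square k = 1,…,14 (k and 29−k give the same square):
1²=1, 2²=4, 3²=9, 4²=16, 5²=25, 6²≡7, 7²≡20, 8²≡6, 9²≡23, 10²≡13, 11²≡5, 12²≡28, 13²≡24, 14²≡22 (mod 29).
The residues are {1, 4, 5, 6, 7, 9, 13, 16, 20, 22, 23, 24, 25, 28}; the non-residues are the remaining 14 nonzero classes.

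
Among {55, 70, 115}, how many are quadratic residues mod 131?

(55/131) = +1 → QR.
(70/131) = -1 → non-residue.
(115/131) = -1 → non-residue.
Total quadratic residues among the 3: 1.

1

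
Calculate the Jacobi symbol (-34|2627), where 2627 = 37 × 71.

1

First reduce: -34 ≡ 2593 (mod 2627).
Reciprocity: 2593 ≡ 1 and 2627 ≡ 3 (mod 4), so (2593/2627) = +(2627/2593).
Reduce top mod 2593: now compute (34/2593).
Pull out 2: since 2593 ≡ 1 (mod 8), (2/2593) = +1.
Reciprocity: 17 ≡ 1 and 2593 ≡ 1 (mod 4), so (17/2593) = +(2593/17).
Reduce top mod 17: now compute (9/17).
Reciprocity: 9 ≡ 1 and 17 ≡ 1 (mod 4), so (9/17) = +(17/9).
Reduce top mod 9: now compute (8/9).
Pull out 2^3: since 9 ≡ 1 (mod 8), (2/9) = +1, so (2/9)^3 = +1.
Reached (1/9) = 1. Collecting the sign flips along the way, the symbol is +1.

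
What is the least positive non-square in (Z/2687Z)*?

(2/2687) = +1, so 2 is a residue.
(3/2687) = +1, so 3 is a residue.
(4/2687) = +1, so 4 is a residue.
(5/2687) = −1, so 5 is the smallest positive non-residue mod 2687.

5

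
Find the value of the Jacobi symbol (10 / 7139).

-1

Pull out 2: since 7139 ≡ 3 (mod 8), (2/7139) = -1.
Reciprocity: 5 ≡ 1 and 7139 ≡ 3 (mod 4), so (5/7139) = +(7139/5).
Reduce top mod 5: now compute (4/5).
Pull out 2^2: since 5 ≡ 5 (mod 8), (2/5) = -1, so (2/5)^2 = +1.
Reached (1/5) = 1. Collecting the sign flips along the way, the symbol is -1.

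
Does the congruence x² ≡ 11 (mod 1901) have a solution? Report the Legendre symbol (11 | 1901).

1

Reciprocity: 11 ≡ 3 and 1901 ≡ 1 (mod 4), so (11/1901) = +(1901/11).
Reduce top mod 11: now compute (9/11).
Reciprocity: 9 ≡ 1 and 11 ≡ 3 (mod 4), so (9/11) = +(11/9).
Reduce top mod 9: now compute (2/9).
Pull out 2: since 9 ≡ 1 (mod 8), (2/9) = +1.
Reached (1/9) = 1. Collecting the sign flips along the way, the symbol is +1.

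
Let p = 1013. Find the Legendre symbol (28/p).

Pull out 2^2: since 1013 ≡ 5 (mod 8), (2/1013) = -1, so (2/1013)^2 = +1.
Reciprocity: 7 ≡ 3 and 1013 ≡ 1 (mod 4), so (7/1013) = +(1013/7).
Reduce top mod 7: now compute (5/7).
Reciprocity: 5 ≡ 1 and 7 ≡ 3 (mod 4), so (5/7) = +(7/5).
Reduce top mod 5: now compute (2/5).
Pull out 2: since 5 ≡ 5 (mod 8), (2/5) = -1.
Reached (1/5) = 1. Collecting the sign flips along the way, the symbol is -1.

-1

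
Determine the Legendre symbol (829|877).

Euler's criterion: (829/877) ≡ 829^438 (mod 877).
829^2 ≡ 550 (mod 877)
829^4 ≡ 812 (mod 877)
829^8 ≡ 717 (mod 877)
829^16 ≡ 167 (mod 877)
829^32 ≡ 702 (mod 877)
829^64 ≡ 807 (mod 877)
829^128 ≡ 515 (mod 877)
829^256 ≡ 371 (mod 877)
829^438 = 829^(256+128+32+16+4+2) ≡ 1 (mod 877).
Result is 1, so (829/877) = 1.

1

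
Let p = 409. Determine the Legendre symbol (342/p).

Euler's criterion: (342/409) ≡ 342^204 (mod 409).
342^2 ≡ 399 (mod 409)
342^4 ≡ 100 (mod 409)
342^8 ≡ 184 (mod 409)
342^16 ≡ 318 (mod 409)
342^32 ≡ 101 (mod 409)
342^64 ≡ 385 (mod 409)
342^128 ≡ 167 (mod 409)
342^204 = 342^(128+64+8+4) ≡ 408 (mod 409).
Result is 408 ≡ −1, so (342/409) = −1.

-1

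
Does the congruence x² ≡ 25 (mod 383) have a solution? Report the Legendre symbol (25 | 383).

1

Reciprocity: 25 ≡ 1 and 383 ≡ 3 (mod 4), so (25/383) = +(383/25).
Reduce top mod 25: now compute (8/25).
Pull out 2^3: since 25 ≡ 1 (mod 8), (2/25) = +1, so (2/25)^3 = +1.
Reached (1/25) = 1. Collecting the sign flips along the way, the symbol is +1.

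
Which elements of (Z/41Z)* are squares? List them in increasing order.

1, 2, 4, 5, 8, 9, 10, 16, 18, 20, 21, 23, 25, 31, 32, 33, 36, 37, 39, 40

Square k = 1,…,20 (k and 41−k give the same square):
1²=1, 2²=4, 3²=9, 4²=16, 5²=25, 6²=36, 7²≡8, 8²≡23, 9²≡40, 10²≡18, 11²≡39, 12²≡21, 13²≡5, 14²≡32, 15²≡20, 16²≡10, 17²≡2, 18²≡37, 19²≡33, 20²≡31 (mod 41).
So the quadratic residues mod 41 are {1, 2, 4, 5, 8, 9, 10, 16, 18, 20, 21, 23, 25, 31, 32, 33, 36, 37, 39, 40}.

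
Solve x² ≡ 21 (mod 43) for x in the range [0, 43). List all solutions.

8, 35

Since 43 ≡ 3 (mod 4), a square root of 21 is 21^((43+1)/4) = 21^11 mod 43.
Repeated squaring: 21^2≡11, 21^4≡35, 21^8≡21 (mod 43).
21^11 = 21^(8+2+1) ≡ 35 (mod 43).
Check: 35² = 1225 ≡ 21 (mod 43). The two roots are 8 and 35.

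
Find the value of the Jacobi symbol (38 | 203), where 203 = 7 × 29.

Pull out 2: since 203 ≡ 3 (mod 8), (2/203) = -1.
Reciprocity: 19 ≡ 3 and 203 ≡ 3 (mod 4), so (19/203) = −(203/19).
Reduce top mod 19: now compute (13/19).
Reciprocity: 13 ≡ 1 and 19 ≡ 3 (mod 4), so (13/19) = +(19/13).
Reduce top mod 13: now compute (6/13).
Pull out 2: since 13 ≡ 5 (mod 8), (2/13) = -1.
Reciprocity: 3 ≡ 3 and 13 ≡ 1 (mod 4), so (3/13) = +(13/3).
Reduce top mod 3: now compute (1/3).
Reached (1/3) = 1. Collecting the sign flips along the way, the symbol is -1.

-1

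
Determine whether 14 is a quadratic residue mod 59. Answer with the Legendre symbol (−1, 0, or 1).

-1

Pull out 2: since 59 ≡ 3 (mod 8), (2/59) = -1.
Reciprocity: 7 ≡ 3 and 59 ≡ 3 (mod 4), so (7/59) = −(59/7).
Reduce top mod 7: now compute (3/7).
Reciprocity: 3 ≡ 3 and 7 ≡ 3 (mod 4), so (3/7) = −(7/3).
Reduce top mod 3: now compute (1/3).
Reached (1/3) = 1. Collecting the sign flips along the way, the symbol is -1.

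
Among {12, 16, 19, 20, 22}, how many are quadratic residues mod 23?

2

(12/23) = +1 → QR.
(16/23) = +1 → QR.
(19/23) = -1 → non-residue.
(20/23) = -1 → non-residue.
(22/23) = -1 → non-residue.
Total quadratic residues among the 5: 2.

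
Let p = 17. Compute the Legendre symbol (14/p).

-1

Pull out 2: since 17 ≡ 1 (mod 8), (2/17) = +1.
Reciprocity: 7 ≡ 3 and 17 ≡ 1 (mod 4), so (7/17) = +(17/7).
Reduce top mod 7: now compute (3/7).
Reciprocity: 3 ≡ 3 and 7 ≡ 3 (mod 4), so (3/7) = −(7/3).
Reduce top mod 3: now compute (1/3).
Reached (1/3) = 1. Collecting the sign flips along the way, the symbol is -1.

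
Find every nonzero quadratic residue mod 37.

Square k = 1,…,18 (k and 37−k give the same square):
1²=1, 2²=4, 3²=9, 4²=16, 5²=25, 6²=36, 7²≡12, 8²≡27, 9²≡7, 10²≡26, 11²≡10, 12²≡33, 13²≡21, 14²≡11, 15²≡3, 16²≡34, 17²≡30, 18²≡28 (mod 37).
So the quadratic residues mod 37 are {1, 3, 4, 7, 9, 10, 11, 12, 16, 21, 25, 26, 27, 28, 30, 33, 34, 36}.

1, 3, 4, 7, 9, 10, 11, 12, 16, 21, 25, 26, 27, 28, 30, 33, 34, 36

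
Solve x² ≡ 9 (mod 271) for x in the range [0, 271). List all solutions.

Since 271 ≡ 3 (mod 4), a square root of 9 is 9^((271+1)/4) = 9^68 mod 271.
Repeated squaring: 9^2≡81, 9^4≡57, 9^8≡268, 9^16≡9, 9^32≡81, 9^64≡57 (mod 271).
9^68 = 9^(64+4) ≡ 268 (mod 271).
Check: 268² = 71824 ≡ 9 (mod 271). The two roots are 3 and 268.

3, 268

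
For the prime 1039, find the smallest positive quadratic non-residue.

(2/1039) = +1, so 2 is a residue.
(3/1039) = −1, so 3 is the smallest positive non-residue mod 1039.

3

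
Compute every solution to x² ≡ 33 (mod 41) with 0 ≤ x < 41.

19, 22

41 ≡ 1 (mod 4), so we find a root by search.
Trying successive values, 19² = 361 ≡ 33 (mod 41). The other root is 41 − 19 = 22.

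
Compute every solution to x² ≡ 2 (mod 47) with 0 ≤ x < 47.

Since 47 ≡ 3 (mod 4), a square root of 2 is 2^((47+1)/4) = 2^12 mod 47.
Repeated squaring: 2^2≡4, 2^4≡16, 2^8≡21 (mod 47).
2^12 = 2^(8+4) ≡ 7 (mod 47).
Check: 7² = 49 ≡ 2 (mod 47). The two roots are 7 and 40.

7, 40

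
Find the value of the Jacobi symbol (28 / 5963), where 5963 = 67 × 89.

Pull out 2^2: since 5963 ≡ 3 (mod 8), (2/5963) = -1, so (2/5963)^2 = +1.
Reciprocity: 7 ≡ 3 and 5963 ≡ 3 (mod 4), so (7/5963) = −(5963/7).
Reduce top mod 7: now compute (6/7).
Pull out 2: since 7 ≡ 7 (mod 8), (2/7) = +1.
Reciprocity: 3 ≡ 3 and 7 ≡ 3 (mod 4), so (3/7) = −(7/3).
Reduce top mod 3: now compute (1/3).
Reached (1/3) = 1. Collecting the sign flips along the way, the symbol is +1.

1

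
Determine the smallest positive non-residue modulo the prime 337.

(2/337) = +1, so 2 is a residue.
(3/337) = +1, so 3 is a residue.
(4/337) = +1, so 4 is a residue.
(5/337) = −1, so 5 is the smallest positive non-residue mod 337.

5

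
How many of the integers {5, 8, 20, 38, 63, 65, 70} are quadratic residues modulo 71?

4

(5/71) = +1 → QR.
(8/71) = +1 → QR.
(20/71) = +1 → QR.
(38/71) = +1 → QR.
(63/71) = -1 → non-residue.
(65/71) = -1 → non-residue.
(70/71) = -1 → non-residue.
Total quadratic residues among the 7: 4.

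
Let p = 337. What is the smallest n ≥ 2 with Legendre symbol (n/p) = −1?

5

(2/337) = +1, so 2 is a residue.
(3/337) = +1, so 3 is a residue.
(4/337) = +1, so 4 is a residue.
(5/337) = −1, so 5 is the smallest positive non-residue mod 337.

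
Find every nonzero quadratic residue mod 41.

1, 2, 4, 5, 8, 9, 10, 16, 18, 20, 21, 23, 25, 31, 32, 33, 36, 37, 39, 40

Square k = 1,…,20 (k and 41−k give the same square):
1²=1, 2²=4, 3²=9, 4²=16, 5²=25, 6²=36, 7²≡8, 8²≡23, 9²≡40, 10²≡18, 11²≡39, 12²≡21, 13²≡5, 14²≡32, 15²≡20, 16²≡10, 17²≡2, 18²≡37, 19²≡33, 20²≡31 (mod 41).
So the quadratic residues mod 41 are {1, 2, 4, 5, 8, 9, 10, 16, 18, 20, 21, 23, 25, 31, 32, 33, 36, 37, 39, 40}.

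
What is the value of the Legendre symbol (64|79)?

Pull out 2^6: since 79 ≡ 7 (mod 8), (2/79) = +1, so (2/79)^6 = +1.
Reached (1/79) = 1. Collecting the sign flips along the way, the symbol is +1.

1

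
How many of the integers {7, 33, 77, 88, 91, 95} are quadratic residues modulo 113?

(7/113) = +1 → QR.
(33/113) = -1 → non-residue.
(77/113) = +1 → QR.
(88/113) = +1 → QR.
(91/113) = +1 → QR.
(95/113) = +1 → QR.
Total quadratic residues among the 6: 5.

5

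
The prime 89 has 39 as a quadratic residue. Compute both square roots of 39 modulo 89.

22, 67

89 ≡ 1 (mod 4), so we find a root by search.
Trying successive values, 22² = 484 ≡ 39 (mod 89). The other root is 89 − 22 = 67.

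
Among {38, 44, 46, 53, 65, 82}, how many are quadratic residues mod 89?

2

(38/89) = -1 → non-residue.
(44/89) = +1 → QR.
(46/89) = -1 → non-residue.
(53/89) = +1 → QR.
(65/89) = -1 → non-residue.
(82/89) = -1 → non-residue.
Total quadratic residues among the 6: 2.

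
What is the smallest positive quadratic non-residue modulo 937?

5

(2/937) = +1, so 2 is a residue.
(3/937) = +1, so 3 is a residue.
(4/937) = +1, so 4 is a residue.
(5/937) = −1, so 5 is the smallest positive non-residue mod 937.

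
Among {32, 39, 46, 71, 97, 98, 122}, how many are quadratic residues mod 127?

4

(32/127) = +1 → QR.
(39/127) = -1 → non-residue.
(46/127) = -1 → non-residue.
(71/127) = +1 → QR.
(97/127) = -1 → non-residue.
(98/127) = +1 → QR.
(122/127) = +1 → QR.
Total quadratic residues among the 7: 4.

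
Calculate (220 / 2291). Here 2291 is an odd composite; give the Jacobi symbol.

-1

Pull out 2^2: since 2291 ≡ 3 (mod 8), (2/2291) = -1, so (2/2291)^2 = +1.
Reciprocity: 55 ≡ 3 and 2291 ≡ 3 (mod 4), so (55/2291) = −(2291/55).
Reduce top mod 55: now compute (36/55).
Pull out 2^2: since 55 ≡ 7 (mod 8), (2/55) = +1, so (2/55)^2 = +1.
Reciprocity: 9 ≡ 1 and 55 ≡ 3 (mod 4), so (9/55) = +(55/9).
Reduce top mod 9: now compute (1/9).
Reached (1/9) = 1. Collecting the sign flips along the way, the symbol is -1.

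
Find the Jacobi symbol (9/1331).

Reciprocity: 9 ≡ 1 and 1331 ≡ 3 (mod 4), so (9/1331) = +(1331/9).
Reduce top mod 9: now compute (8/9).
Pull out 2^3: since 9 ≡ 1 (mod 8), (2/9) = +1, so (2/9)^3 = +1.
Reached (1/9) = 1. Collecting the sign flips along the way, the symbol is +1.

1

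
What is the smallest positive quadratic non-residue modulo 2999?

(2/2999) = +1, so 2 is a residue.
(3/2999) = +1, so 3 is a residue.
(4/2999) = +1, so 4 is a residue.
(5/2999) = +1, so 5 is a residue.
(6/2999) = +1, so 6 is a residue.
(7/2999) = +1, so 7 is a residue.
(8/2999) = +1, so 8 is a residue.
(9/2999) = +1, so 9 is a residue.
(10/2999) = +1, so 10 is a residue.
(11/2999) = +1, so 11 is a residue.
(12/2999) = +1, so 12 is a residue.
(13/2999) = +1, so 13 is a residue.
(14/2999) = +1, so 14 is a residue.
(15/2999) = +1, so 15 is a residue.
(16/2999) = +1, so 16 is a residue.
(17/2999) = −1, so 17 is the smallest positive non-residue mod 2999.

17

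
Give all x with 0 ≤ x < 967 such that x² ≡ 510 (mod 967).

366, 601

Since 967 ≡ 3 (mod 4), a square root of 510 is 510^((967+1)/4) = 510^242 mod 967.
Repeated squaring: 510^2≡944, 510^4≡529, 510^8≡378, 510^16≡735, 510^32≡639, 510^64≡247, 510^128≡88 (mod 967).
510^242 = 510^(128+64+32+16+2) ≡ 601 (mod 967).
Check: 601² = 361201 ≡ 510 (mod 967). The two roots are 366 and 601.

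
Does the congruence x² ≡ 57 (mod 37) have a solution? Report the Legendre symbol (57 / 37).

-1

First reduce: 57 ≡ 20 (mod 37).
Pull out 2^2: since 37 ≡ 5 (mod 8), (2/37) = -1, so (2/37)^2 = +1.
Reciprocity: 5 ≡ 1 and 37 ≡ 1 (mod 4), so (5/37) = +(37/5).
Reduce top mod 5: now compute (2/5).
Pull out 2: since 5 ≡ 5 (mod 8), (2/5) = -1.
Reached (1/5) = 1. Collecting the sign flips along the way, the symbol is -1.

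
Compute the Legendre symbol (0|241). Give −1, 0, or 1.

Top reduces to 0: gcd > 1, so the symbol is 0.

0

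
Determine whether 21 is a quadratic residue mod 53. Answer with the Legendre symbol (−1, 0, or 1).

Reciprocity: 21 ≡ 1 and 53 ≡ 1 (mod 4), so (21/53) = +(53/21).
Reduce top mod 21: now compute (11/21).
Reciprocity: 11 ≡ 3 and 21 ≡ 1 (mod 4), so (11/21) = +(21/11).
Reduce top mod 11: now compute (10/11).
Pull out 2: since 11 ≡ 3 (mod 8), (2/11) = -1.
Reciprocity: 5 ≡ 1 and 11 ≡ 3 (mod 4), so (5/11) = +(11/5).
Reduce top mod 5: now compute (1/5).
Reached (1/5) = 1. Collecting the sign flips along the way, the symbol is -1.

-1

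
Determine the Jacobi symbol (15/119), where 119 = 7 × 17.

Reciprocity: 15 ≡ 3 and 119 ≡ 3 (mod 4), so (15/119) = −(119/15).
Reduce top mod 15: now compute (14/15).
Pull out 2: since 15 ≡ 7 (mod 8), (2/15) = +1.
Reciprocity: 7 ≡ 3 and 15 ≡ 3 (mod 4), so (7/15) = −(15/7).
Reduce top mod 7: now compute (1/7).
Reached (1/7) = 1. Collecting the sign flips along the way, the symbol is +1.

1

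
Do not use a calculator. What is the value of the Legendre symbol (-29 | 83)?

First reduce: -29 ≡ 54 (mod 83).
Pull out 2: since 83 ≡ 3 (mod 8), (2/83) = -1.
Reciprocity: 27 ≡ 3 and 83 ≡ 3 (mod 4), so (27/83) = −(83/27).
Reduce top mod 27: now compute (2/27).
Pull out 2: since 27 ≡ 3 (mod 8), (2/27) = -1.
Reached (1/27) = 1. Collecting the sign flips along the way, the symbol is -1.

-1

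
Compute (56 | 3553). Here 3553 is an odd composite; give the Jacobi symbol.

Pull out 2^3: since 3553 ≡ 1 (mod 8), (2/3553) = +1, so (2/3553)^3 = +1.
Reciprocity: 7 ≡ 3 and 3553 ≡ 1 (mod 4), so (7/3553) = +(3553/7).
Reduce top mod 7: now compute (4/7).
Pull out 2^2: since 7 ≡ 7 (mod 8), (2/7) = +1, so (2/7)^2 = +1.
Reached (1/7) = 1. Collecting the sign flips along the way, the symbol is +1.

1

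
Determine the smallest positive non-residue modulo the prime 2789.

2

(2/2789) = −1, so 2 is the smallest positive non-residue mod 2789.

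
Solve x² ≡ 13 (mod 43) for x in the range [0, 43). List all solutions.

Since 43 ≡ 3 (mod 4), a square root of 13 is 13^((43+1)/4) = 13^11 mod 43.
Repeated squaring: 13^2≡40, 13^4≡9, 13^8≡38 (mod 43).
13^11 = 13^(8+2+1) ≡ 23 (mod 43).
Check: 23² = 529 ≡ 13 (mod 43). The two roots are 20 and 23.

20, 23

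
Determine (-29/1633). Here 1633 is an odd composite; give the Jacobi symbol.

First reduce: -29 ≡ 1604 (mod 1633).
Pull out 2^2: since 1633 ≡ 1 (mod 8), (2/1633) = +1, so (2/1633)^2 = +1.
Reciprocity: 401 ≡ 1 and 1633 ≡ 1 (mod 4), so (401/1633) = +(1633/401).
Reduce top mod 401: now compute (29/401).
Reciprocity: 29 ≡ 1 and 401 ≡ 1 (mod 4), so (29/401) = +(401/29).
Reduce top mod 29: now compute (24/29).
Pull out 2^3: since 29 ≡ 5 (mod 8), (2/29) = -1, so (2/29)^3 = -1.
Reciprocity: 3 ≡ 3 and 29 ≡ 1 (mod 4), so (3/29) = +(29/3).
Reduce top mod 3: now compute (2/3).
Pull out 2: since 3 ≡ 3 (mod 8), (2/3) = -1.
Reached (1/3) = 1. Collecting the sign flips along the way, the symbol is +1.

1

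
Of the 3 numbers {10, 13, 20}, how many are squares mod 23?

1

(10/23) = -1 → non-residue.
(13/23) = +1 → QR.
(20/23) = -1 → non-residue.
Total quadratic residues among the 3: 1.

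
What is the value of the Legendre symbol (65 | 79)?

Euler's criterion: (65/79) ≡ 65^39 (mod 79).
65^2 ≡ 38 (mod 79)
65^4 ≡ 22 (mod 79)
65^8 ≡ 10 (mod 79)
65^16 ≡ 21 (mod 79)
65^32 ≡ 46 (mod 79)
65^39 = 65^(32+4+2+1) ≡ 1 (mod 79).
Result is 1, so (65/79) = 1.

1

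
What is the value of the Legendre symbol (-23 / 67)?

-1

Euler's criterion: (-23/67) ≡ 44^33 (mod 67).
44^2 ≡ 60 (mod 67)
44^4 ≡ 49 (mod 67)
44^8 ≡ 56 (mod 67)
44^16 ≡ 54 (mod 67)
44^32 ≡ 35 (mod 67)
44^33 = 44^(32+1) ≡ 66 (mod 67).
Result is 66 ≡ −1, so (-23/67) = −1.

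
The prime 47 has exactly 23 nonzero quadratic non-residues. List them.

5 10 11 13 15 19 20 22 23 26 29 30 31 33 35 38 39 40 41 43 44 45 46

Square k = 1,…,23 (k and 47−k give the same square):
1²=1, 2²=4, 3²=9, 4²=16, 5²=25, 6²=36, 7²≡2, 8²≡17, 9²≡34, 10²≡6, 11²≡27, 12²≡3, 13²≡28, 14²≡8, 15²≡37, 16²≡21, 17²≡7, 18²≡42, 19²≡32, 20²≡24, 21²≡18, 22²≡14, 23²≡12 (mod 47).
The residues are {1, 2, 3, 4, 6, 7, 8, 9, 12, 14, 16, 17, 18, 21, 24, 25, 27, 28, 32, 34, 36, 37, 42}; the non-residues are the remaining 23 nonzero classes.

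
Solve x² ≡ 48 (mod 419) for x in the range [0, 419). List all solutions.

Since 419 ≡ 3 (mod 4), a square root of 48 is 48^((419+1)/4) = 48^105 mod 419.
Repeated squaring: 48^2≡209, 48^4≡105, 48^8≡131, 48^16≡401, 48^32≡324, 48^64≡226 (mod 419).
48^105 = 48^(64+32+8+1) ≡ 116 (mod 419).
Check: 116² = 13456 ≡ 48 (mod 419). The two roots are 116 and 303.

116, 303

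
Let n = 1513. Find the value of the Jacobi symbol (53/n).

Reciprocity: 53 ≡ 1 and 1513 ≡ 1 (mod 4), so (53/1513) = +(1513/53).
Reduce top mod 53: now compute (29/53).
Reciprocity: 29 ≡ 1 and 53 ≡ 1 (mod 4), so (29/53) = +(53/29).
Reduce top mod 29: now compute (24/29).
Pull out 2^3: since 29 ≡ 5 (mod 8), (2/29) = -1, so (2/29)^3 = -1.
Reciprocity: 3 ≡ 3 and 29 ≡ 1 (mod 4), so (3/29) = +(29/3).
Reduce top mod 3: now compute (2/3).
Pull out 2: since 3 ≡ 3 (mod 8), (2/3) = -1.
Reached (1/3) = 1. Collecting the sign flips along the way, the symbol is +1.

1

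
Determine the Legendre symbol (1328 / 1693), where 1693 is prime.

Pull out 2^4: since 1693 ≡ 5 (mod 8), (2/1693) = -1, so (2/1693)^4 = +1.
Reciprocity: 83 ≡ 3 and 1693 ≡ 1 (mod 4), so (83/1693) = +(1693/83).
Reduce top mod 83: now compute (33/83).
Reciprocity: 33 ≡ 1 and 83 ≡ 3 (mod 4), so (33/83) = +(83/33).
Reduce top mod 33: now compute (17/33).
Reciprocity: 17 ≡ 1 and 33 ≡ 1 (mod 4), so (17/33) = +(33/17).
Reduce top mod 17: now compute (16/17).
Pull out 2^4: since 17 ≡ 1 (mod 8), (2/17) = +1, so (2/17)^4 = +1.
Reached (1/17) = 1. Collecting the sign flips along the way, the symbol is +1.

1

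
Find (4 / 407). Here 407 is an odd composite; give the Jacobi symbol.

1

Pull out 2^2: since 407 ≡ 7 (mod 8), (2/407) = +1, so (2/407)^2 = +1.
Reached (1/407) = 1. Collecting the sign flips along the way, the symbol is +1.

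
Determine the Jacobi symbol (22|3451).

Pull out 2: since 3451 ≡ 3 (mod 8), (2/3451) = -1.
Reciprocity: 11 ≡ 3 and 3451 ≡ 3 (mod 4), so (11/3451) = −(3451/11).
Reduce top mod 11: now compute (8/11).
Pull out 2^3: since 11 ≡ 3 (mod 8), (2/11) = -1, so (2/11)^3 = -1.
Reached (1/11) = 1. Collecting the sign flips along the way, the symbol is -1.

-1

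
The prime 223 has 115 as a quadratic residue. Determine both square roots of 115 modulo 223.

Since 223 ≡ 3 (mod 4), a square root of 115 is 115^((223+1)/4) = 115^56 mod 223.
Repeated squaring: 115^2≡68, 115^4≡164, 115^8≡136, 115^16≡210, 115^32≡169 (mod 223).
115^56 = 115^(32+16+8) ≡ 28 (mod 223).
Check: 28² = 784 ≡ 115 (mod 223). The two roots are 28 and 195.

28, 195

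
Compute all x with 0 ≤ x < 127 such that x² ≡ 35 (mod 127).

Since 127 ≡ 3 (mod 4), a square root of 35 is 35^((127+1)/4) = 35^32 mod 127.
Repeated squaring: 35^2≡82, 35^4≡120, 35^8≡49, 35^16≡115, 35^32≡17 (mod 127).
35^32 = 35^(32) ≡ 17 (mod 127).
Check: 17² = 289 ≡ 35 (mod 127). The two roots are 17 and 110.

17, 110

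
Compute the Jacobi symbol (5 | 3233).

Reciprocity: 5 ≡ 1 and 3233 ≡ 1 (mod 4), so (5/3233) = +(3233/5).
Reduce top mod 5: now compute (3/5).
Reciprocity: 3 ≡ 3 and 5 ≡ 1 (mod 4), so (3/5) = +(5/3).
Reduce top mod 3: now compute (2/3).
Pull out 2: since 3 ≡ 3 (mod 8), (2/3) = -1.
Reached (1/3) = 1. Collecting the sign flips along the way, the symbol is -1.

-1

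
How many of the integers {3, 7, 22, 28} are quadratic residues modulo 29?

(3/29) = -1 → non-residue.
(7/29) = +1 → QR.
(22/29) = +1 → QR.
(28/29) = +1 → QR.
Total quadratic residues among the 4: 3.

3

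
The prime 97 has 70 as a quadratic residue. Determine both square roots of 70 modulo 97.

19, 78

97 ≡ 1 (mod 4), so we find a root by search.
Trying successive values, 19² = 361 ≡ 70 (mod 97). The other root is 97 − 19 = 78.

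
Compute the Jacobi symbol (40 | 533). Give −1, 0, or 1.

Pull out 2^3: since 533 ≡ 5 (mod 8), (2/533) = -1, so (2/533)^3 = -1.
Reciprocity: 5 ≡ 1 and 533 ≡ 1 (mod 4), so (5/533) = +(533/5).
Reduce top mod 5: now compute (3/5).
Reciprocity: 3 ≡ 3 and 5 ≡ 1 (mod 4), so (3/5) = +(5/3).
Reduce top mod 3: now compute (2/3).
Pull out 2: since 3 ≡ 3 (mod 8), (2/3) = -1.
Reached (1/3) = 1. Collecting the sign flips along the way, the symbol is +1.

1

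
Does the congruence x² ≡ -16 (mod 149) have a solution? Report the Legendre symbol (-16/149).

First reduce: -16 ≡ 133 (mod 149).
Reciprocity: 133 ≡ 1 and 149 ≡ 1 (mod 4), so (133/149) = +(149/133).
Reduce top mod 133: now compute (16/133).
Pull out 2^4: since 133 ≡ 5 (mod 8), (2/133) = -1, so (2/133)^4 = +1.
Reached (1/133) = 1. Collecting the sign flips along the way, the symbol is +1.

1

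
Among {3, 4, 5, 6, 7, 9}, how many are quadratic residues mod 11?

4

(3/11) = +1 → QR.
(4/11) = +1 → QR.
(5/11) = +1 → QR.
(6/11) = -1 → non-residue.
(7/11) = -1 → non-residue.
(9/11) = +1 → QR.
Total quadratic residues among the 6: 4.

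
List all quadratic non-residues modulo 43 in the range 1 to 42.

2 3 5 7 8 12 18 19 20 22 26 27 28 29 30 32 33 34 37 39 42

Square k = 1,…,21 (k and 43−k give the same square):
1²=1, 2²=4, 3²=9, 4²=16, 5²=25, 6²=36, 7²≡6, 8²≡21, 9²≡38, 10²≡14, 11²≡35, 12²≡15, 13²≡40, 14²≡24, 15²≡10, 16²≡41, 17²≡31, 18²≡23, 19²≡17, 20²≡13, 21²≡11 (mod 43).
The residues are {1, 4, 6, 9, 10, 11, 13, 14, 15, 16, 17, 21, 23, 24, 25, 31, 35, 36, 38, 40, 41}; the non-residues are the remaining 21 nonzero classes.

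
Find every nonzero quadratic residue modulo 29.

1, 4, 5, 6, 7, 9, 13, 16, 20, 22, 23, 24, 25, 28

Square k = 1,…,14 (k and 29−k give the same square):
1²=1, 2²=4, 3²=9, 4²=16, 5²=25, 6²≡7, 7²≡20, 8²≡6, 9²≡23, 10²≡13, 11²≡5, 12²≡28, 13²≡24, 14²≡22 (mod 29).
So the quadratic residues mod 29 are {1, 4, 5, 6, 7, 9, 13, 16, 20, 22, 23, 24, 25, 28}.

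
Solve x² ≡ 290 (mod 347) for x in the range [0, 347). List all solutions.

Since 347 ≡ 3 (mod 4), a square root of 290 is 290^((347+1)/4) = 290^87 mod 347.
Repeated squaring: 290^2≡126, 290^4≡261, 290^8≡109, 290^16≡83, 290^32≡296, 290^64≡172 (mod 347).
290^87 = 290^(64+16+4+2+1) ≡ 302 (mod 347).
Check: 302² = 91204 ≡ 290 (mod 347). The two roots are 45 and 302.

45, 302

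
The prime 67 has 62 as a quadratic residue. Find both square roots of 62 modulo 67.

14, 53

Since 67 ≡ 3 (mod 4), a square root of 62 is 62^((67+1)/4) = 62^17 mod 67.
Repeated squaring: 62^2≡25, 62^4≡22, 62^8≡15, 62^16≡24 (mod 67).
62^17 = 62^(16+1) ≡ 14 (mod 67).
Check: 14² = 196 ≡ 62 (mod 67). The two roots are 14 and 53.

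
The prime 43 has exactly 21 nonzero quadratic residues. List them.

1, 4, 6, 9, 10, 11, 13, 14, 15, 16, 17, 21, 23, 24, 25, 31, 35, 36, 38, 40, 41

Square k = 1,…,21 (k and 43−k give the same square):
1²=1, 2²=4, 3²=9, 4²=16, 5²=25, 6²=36, 7²≡6, 8²≡21, 9²≡38, 10²≡14, 11²≡35, 12²≡15, 13²≡40, 14²≡24, 15²≡10, 16²≡41, 17²≡31, 18²≡23, 19²≡17, 20²≡13, 21²≡11 (mod 43).
So the quadratic residues mod 43 are {1, 4, 6, 9, 10, 11, 13, 14, 15, 16, 17, 21, 23, 24, 25, 31, 35, 36, 38, 40, 41}.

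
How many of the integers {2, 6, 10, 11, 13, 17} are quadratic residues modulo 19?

3

(2/19) = -1 → non-residue.
(6/19) = +1 → QR.
(10/19) = -1 → non-residue.
(11/19) = +1 → QR.
(13/19) = -1 → non-residue.
(17/19) = +1 → QR.
Total quadratic residues among the 6: 3.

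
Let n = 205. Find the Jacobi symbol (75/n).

0

Reciprocity: 75 ≡ 3 and 205 ≡ 1 (mod 4), so (75/205) = +(205/75).
Reduce top mod 75: now compute (55/75).
Reciprocity: 55 ≡ 3 and 75 ≡ 3 (mod 4), so (55/75) = −(75/55).
Reduce top mod 55: now compute (20/55).
Pull out 2^2: since 55 ≡ 7 (mod 8), (2/55) = +1, so (2/55)^2 = +1.
Reciprocity: 5 ≡ 1 and 55 ≡ 3 (mod 4), so (5/55) = +(55/5).
Reduce top mod 5: now compute (0/5).
Top reduces to 0: gcd > 1, so the symbol is 0.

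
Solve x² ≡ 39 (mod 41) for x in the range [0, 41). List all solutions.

41 ≡ 1 (mod 4), so we find a root by search.
Trying successive values, 11² = 121 ≡ 39 (mod 41). The other root is 41 − 11 = 30.

11, 30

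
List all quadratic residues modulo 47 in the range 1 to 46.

Square k = 1,…,23 (k and 47−k give the same square):
1²=1, 2²=4, 3²=9, 4²=16, 5²=25, 6²=36, 7²≡2, 8²≡17, 9²≡34, 10²≡6, 11²≡27, 12²≡3, 13²≡28, 14²≡8, 15²≡37, 16²≡21, 17²≡7, 18²≡42, 19²≡32, 20²≡24, 21²≡18, 22²≡14, 23²≡12 (mod 47).
So the quadratic residues mod 47 are {1, 2, 3, 4, 6, 7, 8, 9, 12, 14, 16, 17, 18, 21, 24, 25, 27, 28, 32, 34, 36, 37, 42}.

1 2 3 4 6 7 8 9 12 14 16 17 18 21 24 25 27 28 32 34 36 37 42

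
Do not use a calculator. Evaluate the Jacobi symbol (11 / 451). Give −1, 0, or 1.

Reciprocity: 11 ≡ 3 and 451 ≡ 3 (mod 4), so (11/451) = −(451/11).
Reduce top mod 11: now compute (0/11).
Top reduces to 0: gcd > 1, so the symbol is 0.

0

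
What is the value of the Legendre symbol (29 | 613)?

Reciprocity: 29 ≡ 1 and 613 ≡ 1 (mod 4), so (29/613) = +(613/29).
Reduce top mod 29: now compute (4/29).
Pull out 2^2: since 29 ≡ 5 (mod 8), (2/29) = -1, so (2/29)^2 = +1.
Reached (1/29) = 1. Collecting the sign flips along the way, the symbol is +1.

1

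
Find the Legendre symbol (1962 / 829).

Euler's criterion: (1962/829) ≡ 304^414 (mod 829).
304^2 ≡ 397 (mod 829)
304^4 ≡ 99 (mod 829)
304^8 ≡ 682 (mod 829)
304^16 ≡ 55 (mod 829)
304^32 ≡ 538 (mod 829)
304^64 ≡ 123 (mod 829)
304^128 ≡ 207 (mod 829)
304^256 ≡ 570 (mod 829)
304^414 = 304^(256+128+16+8+4+2) ≡ 828 (mod 829).
Result is 828 ≡ −1, so (1962/829) = −1.

-1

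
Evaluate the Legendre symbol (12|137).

-1

Pull out 2^2: since 137 ≡ 1 (mod 8), (2/137) = +1, so (2/137)^2 = +1.
Reciprocity: 3 ≡ 3 and 137 ≡ 1 (mod 4), so (3/137) = +(137/3).
Reduce top mod 3: now compute (2/3).
Pull out 2: since 3 ≡ 3 (mod 8), (2/3) = -1.
Reached (1/3) = 1. Collecting the sign flips along the way, the symbol is -1.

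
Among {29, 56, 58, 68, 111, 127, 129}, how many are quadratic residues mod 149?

4

(29/149) = +1 → QR.
(56/149) = -1 → non-residue.
(58/149) = -1 → non-residue.
(68/149) = +1 → QR.
(111/149) = -1 → non-residue.
(127/149) = +1 → QR.
(129/149) = +1 → QR.
Total quadratic residues among the 7: 4.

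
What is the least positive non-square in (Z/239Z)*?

(2/239) = +1, so 2 is a residue.
(3/239) = +1, so 3 is a residue.
(4/239) = +1, so 4 is a residue.
(5/239) = +1, so 5 is a residue.
(6/239) = +1, so 6 is a residue.
(7/239) = −1, so 7 is the smallest positive non-residue mod 239.

7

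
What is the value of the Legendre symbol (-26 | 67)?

-1

First reduce: -26 ≡ 41 (mod 67).
Reciprocity: 41 ≡ 1 and 67 ≡ 3 (mod 4), so (41/67) = +(67/41).
Reduce top mod 41: now compute (26/41).
Pull out 2: since 41 ≡ 1 (mod 8), (2/41) = +1.
Reciprocity: 13 ≡ 1 and 41 ≡ 1 (mod 4), so (13/41) = +(41/13).
Reduce top mod 13: now compute (2/13).
Pull out 2: since 13 ≡ 5 (mod 8), (2/13) = -1.
Reached (1/13) = 1. Collecting the sign flips along the way, the symbol is -1.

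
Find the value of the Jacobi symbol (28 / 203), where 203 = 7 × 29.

0

Pull out 2^2: since 203 ≡ 3 (mod 8), (2/203) = -1, so (2/203)^2 = +1.
Reciprocity: 7 ≡ 3 and 203 ≡ 3 (mod 4), so (7/203) = −(203/7).
Reduce top mod 7: now compute (0/7).
Top reduces to 0: gcd > 1, so the symbol is 0.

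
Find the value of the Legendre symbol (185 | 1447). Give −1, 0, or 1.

-1

Reciprocity: 185 ≡ 1 and 1447 ≡ 3 (mod 4), so (185/1447) = +(1447/185).
Reduce top mod 185: now compute (152/185).
Pull out 2^3: since 185 ≡ 1 (mod 8), (2/185) = +1, so (2/185)^3 = +1.
Reciprocity: 19 ≡ 3 and 185 ≡ 1 (mod 4), so (19/185) = +(185/19).
Reduce top mod 19: now compute (14/19).
Pull out 2: since 19 ≡ 3 (mod 8), (2/19) = -1.
Reciprocity: 7 ≡ 3 and 19 ≡ 3 (mod 4), so (7/19) = −(19/7).
Reduce top mod 7: now compute (5/7).
Reciprocity: 5 ≡ 1 and 7 ≡ 3 (mod 4), so (5/7) = +(7/5).
Reduce top mod 5: now compute (2/5).
Pull out 2: since 5 ≡ 5 (mod 8), (2/5) = -1.
Reached (1/5) = 1. Collecting the sign flips along the way, the symbol is -1.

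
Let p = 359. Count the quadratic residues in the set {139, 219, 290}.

(139/359) = -1 → non-residue.
(219/359) = +1 → QR.
(290/359) = -1 → non-residue.
Total quadratic residues among the 3: 1.

1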